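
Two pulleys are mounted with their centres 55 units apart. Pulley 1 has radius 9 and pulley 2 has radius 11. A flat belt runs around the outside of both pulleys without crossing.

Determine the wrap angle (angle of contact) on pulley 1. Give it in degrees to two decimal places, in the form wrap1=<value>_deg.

open belt: β = asin((r2−r1)/C) = asin(2/55) = 2.0839°
wrap1 = π − 2β = 175.8321°
wrap2 = π + 2β = 184.1679°

wrap1=175.83_deg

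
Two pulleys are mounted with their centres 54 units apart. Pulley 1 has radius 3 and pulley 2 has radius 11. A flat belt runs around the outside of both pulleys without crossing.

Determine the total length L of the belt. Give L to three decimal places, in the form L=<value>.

L=153.170

open belt: β = asin((r2−r1)/C) = asin(8/54) = 8.5196°
wrap1 = π − 2β = 162.9608°
wrap2 = π + 2β = 197.0392°
tangent length = C·cosβ = 53.4041
L = r1·wrap1 + r2·wrap2 + 2·C·cosβ = 3·2.8442 + 11·3.4390 + 2·53.4041 = 153.1697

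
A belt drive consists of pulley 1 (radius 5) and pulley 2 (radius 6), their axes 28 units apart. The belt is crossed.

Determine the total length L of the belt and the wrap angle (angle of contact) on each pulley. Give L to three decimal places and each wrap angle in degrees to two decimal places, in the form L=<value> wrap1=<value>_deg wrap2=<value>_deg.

L=94.937 wrap1=226.26_deg wrap2=226.26_deg

crossed belt: β = asin((r1+r2)/C) = asin(11/28) = 23.1324°
wrap1 = wrap2 = π + 2β = 226.2648°
tangent length = C·cosβ = 25.7488
L = (r1+r2)·wrap + 2·C·cosβ = 11·3.9491 + 2·25.7488 = 94.9373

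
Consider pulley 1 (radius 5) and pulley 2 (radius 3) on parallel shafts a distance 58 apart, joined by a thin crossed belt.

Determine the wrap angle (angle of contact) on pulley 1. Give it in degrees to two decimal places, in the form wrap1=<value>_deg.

wrap1=195.86_deg

crossed belt: β = asin((r1+r2)/C) = asin(8/58) = 7.9281°
wrap1 = wrap2 = π + 2β = 195.8563°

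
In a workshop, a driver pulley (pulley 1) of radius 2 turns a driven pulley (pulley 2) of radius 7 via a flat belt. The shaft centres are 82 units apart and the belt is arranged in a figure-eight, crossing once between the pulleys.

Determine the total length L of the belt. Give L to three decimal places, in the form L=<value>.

L=193.263

crossed belt: β = asin((r1+r2)/C) = asin(9/82) = 6.3013°
wrap1 = wrap2 = π + 2β = 192.6025°
tangent length = C·cosβ = 81.5046
L = (r1+r2)·wrap + 2·C·cosβ = 9·3.3615 + 2·81.5046 = 193.2631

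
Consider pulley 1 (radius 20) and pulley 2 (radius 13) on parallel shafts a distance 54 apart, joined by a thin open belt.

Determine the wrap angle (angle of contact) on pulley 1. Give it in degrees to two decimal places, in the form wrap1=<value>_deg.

wrap1=194.90_deg

open belt: β = asin((r2−r1)/C) = asin(-7/54) = -7.4482°
wrap1 = π − 2β = 194.8964°
wrap2 = π + 2β = 165.1036°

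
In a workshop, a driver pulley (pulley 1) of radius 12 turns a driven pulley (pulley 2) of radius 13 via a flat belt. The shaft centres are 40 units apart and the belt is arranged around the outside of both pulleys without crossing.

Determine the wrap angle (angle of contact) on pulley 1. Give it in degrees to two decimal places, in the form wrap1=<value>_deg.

wrap1=177.13_deg

open belt: β = asin((r2−r1)/C) = asin(1/40) = 1.4325°
wrap1 = π − 2β = 177.1349°
wrap2 = π + 2β = 182.8651°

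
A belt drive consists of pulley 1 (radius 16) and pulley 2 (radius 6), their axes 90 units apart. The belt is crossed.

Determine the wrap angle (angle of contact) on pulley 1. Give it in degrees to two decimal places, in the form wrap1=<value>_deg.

crossed belt: β = asin((r1+r2)/C) = asin(22/90) = 14.1490°
wrap1 = wrap2 = π + 2β = 208.2980°

wrap1=208.30_deg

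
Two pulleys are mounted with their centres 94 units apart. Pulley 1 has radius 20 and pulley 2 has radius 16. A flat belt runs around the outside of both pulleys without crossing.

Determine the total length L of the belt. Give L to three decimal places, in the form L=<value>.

L=301.268

open belt: β = asin((r2−r1)/C) = asin(-4/94) = -2.4389°
wrap1 = π − 2β = 184.8777°
wrap2 = π + 2β = 175.1223°
tangent length = C·cosβ = 93.9149
L = r1·wrap1 + r2·wrap2 + 2·C·cosβ = 20·3.2267 + 16·3.0565 + 2·93.9149 = 301.2676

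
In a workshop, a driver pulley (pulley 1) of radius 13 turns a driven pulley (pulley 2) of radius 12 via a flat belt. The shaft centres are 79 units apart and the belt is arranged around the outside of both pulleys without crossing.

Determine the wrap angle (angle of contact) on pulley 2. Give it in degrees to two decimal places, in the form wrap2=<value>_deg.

open belt: β = asin((r2−r1)/C) = asin(-1/79) = -0.7253°
wrap1 = π − 2β = 181.4506°
wrap2 = π + 2β = 178.5494°

wrap2=178.55_deg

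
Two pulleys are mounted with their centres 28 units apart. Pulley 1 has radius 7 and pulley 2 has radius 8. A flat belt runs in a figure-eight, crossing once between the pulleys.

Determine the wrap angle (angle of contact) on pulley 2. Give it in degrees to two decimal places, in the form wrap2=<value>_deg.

wrap2=244.78_deg

crossed belt: β = asin((r1+r2)/C) = asin(15/28) = 32.3924°
wrap1 = wrap2 = π + 2β = 244.7847°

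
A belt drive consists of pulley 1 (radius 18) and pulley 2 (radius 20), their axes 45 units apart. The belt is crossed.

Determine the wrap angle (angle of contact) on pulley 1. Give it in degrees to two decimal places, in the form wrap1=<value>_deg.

crossed belt: β = asin((r1+r2)/C) = asin(38/45) = 57.6125°
wrap1 = wrap2 = π + 2β = 295.2249°

wrap1=295.22_deg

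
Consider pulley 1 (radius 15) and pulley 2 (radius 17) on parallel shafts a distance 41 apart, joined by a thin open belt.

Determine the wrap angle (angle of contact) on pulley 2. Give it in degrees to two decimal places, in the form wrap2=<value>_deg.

wrap2=185.59_deg

open belt: β = asin((r2−r1)/C) = asin(2/41) = 2.7960°
wrap1 = π − 2β = 174.4079°
wrap2 = π + 2β = 185.5921°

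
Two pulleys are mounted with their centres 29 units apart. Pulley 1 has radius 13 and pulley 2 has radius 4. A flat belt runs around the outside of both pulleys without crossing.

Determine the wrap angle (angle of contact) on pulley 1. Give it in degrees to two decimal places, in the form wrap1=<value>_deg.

open belt: β = asin((r2−r1)/C) = asin(-9/29) = -18.0800°
wrap1 = π − 2β = 216.1600°
wrap2 = π + 2β = 143.8400°

wrap1=216.16_deg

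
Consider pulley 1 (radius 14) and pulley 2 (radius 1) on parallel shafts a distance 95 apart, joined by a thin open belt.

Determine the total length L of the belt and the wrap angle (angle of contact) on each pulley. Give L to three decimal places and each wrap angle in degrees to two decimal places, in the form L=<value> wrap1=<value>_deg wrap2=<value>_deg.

open belt: β = asin((r2−r1)/C) = asin(-13/95) = -7.8652°
wrap1 = π − 2β = 195.7303°
wrap2 = π + 2β = 164.2697°
tangent length = C·cosβ = 94.1063
L = r1·wrap1 + r2·wrap2 + 2·C·cosβ = 14·3.4161 + 1·2.8670 + 2·94.1063 = 238.9056

L=238.906 wrap1=195.73_deg wrap2=164.27_deg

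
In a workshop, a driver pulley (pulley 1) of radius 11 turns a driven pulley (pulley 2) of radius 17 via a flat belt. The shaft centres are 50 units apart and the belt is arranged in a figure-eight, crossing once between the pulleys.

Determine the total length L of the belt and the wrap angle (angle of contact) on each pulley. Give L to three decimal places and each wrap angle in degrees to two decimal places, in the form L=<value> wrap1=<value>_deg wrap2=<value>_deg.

L=204.099 wrap1=248.11_deg wrap2=248.11_deg

crossed belt: β = asin((r1+r2)/C) = asin(28/50) = 34.0558°
wrap1 = wrap2 = π + 2β = 248.1116°
tangent length = C·cosβ = 41.4246
L = (r1+r2)·wrap + 2·C·cosβ = 28·4.3304 + 2·41.4246 = 204.0995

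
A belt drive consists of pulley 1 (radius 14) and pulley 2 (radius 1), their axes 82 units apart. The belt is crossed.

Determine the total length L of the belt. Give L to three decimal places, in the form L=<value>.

crossed belt: β = asin((r1+r2)/C) = asin(15/82) = 10.5403°
wrap1 = wrap2 = π + 2β = 201.0806°
tangent length = C·cosβ = 80.6164
L = (r1+r2)·wrap + 2·C·cosβ = 15·3.5095 + 2·80.6164 = 213.8755

L=213.876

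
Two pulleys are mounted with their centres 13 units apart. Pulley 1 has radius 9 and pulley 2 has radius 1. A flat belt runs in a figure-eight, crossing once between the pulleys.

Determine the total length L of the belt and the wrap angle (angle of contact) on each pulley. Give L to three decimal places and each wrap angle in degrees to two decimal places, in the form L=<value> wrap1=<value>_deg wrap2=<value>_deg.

crossed belt: β = asin((r1+r2)/C) = asin(10/13) = 50.2849°
wrap1 = wrap2 = π + 2β = 280.5697°
tangent length = C·cosβ = 8.3066
L = (r1+r2)·wrap + 2·C·cosβ = 10·4.8969 + 2·8.3066 = 65.5819

L=65.582 wrap1=280.57_deg wrap2=280.57_deg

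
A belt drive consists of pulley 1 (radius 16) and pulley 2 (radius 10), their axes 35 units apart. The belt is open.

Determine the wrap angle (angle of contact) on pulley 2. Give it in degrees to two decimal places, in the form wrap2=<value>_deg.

wrap2=160.26_deg

open belt: β = asin((r2−r1)/C) = asin(-6/35) = -9.8709°
wrap1 = π − 2β = 199.7418°
wrap2 = π + 2β = 160.2582°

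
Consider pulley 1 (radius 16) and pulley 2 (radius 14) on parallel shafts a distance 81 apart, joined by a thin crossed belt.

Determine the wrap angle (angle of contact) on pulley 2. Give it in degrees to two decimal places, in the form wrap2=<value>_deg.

wrap2=223.48_deg

crossed belt: β = asin((r1+r2)/C) = asin(30/81) = 21.7385°
wrap1 = wrap2 = π + 2β = 223.4769°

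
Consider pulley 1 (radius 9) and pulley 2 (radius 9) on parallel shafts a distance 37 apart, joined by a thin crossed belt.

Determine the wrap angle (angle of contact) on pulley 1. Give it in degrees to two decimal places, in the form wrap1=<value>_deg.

wrap1=238.22_deg

crossed belt: β = asin((r1+r2)/C) = asin(18/37) = 29.1099°
wrap1 = wrap2 = π + 2β = 238.2198°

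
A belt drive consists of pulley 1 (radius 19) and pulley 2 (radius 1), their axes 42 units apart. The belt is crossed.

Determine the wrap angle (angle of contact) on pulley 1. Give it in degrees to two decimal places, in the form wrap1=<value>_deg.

wrap1=236.87_deg

crossed belt: β = asin((r1+r2)/C) = asin(20/42) = 28.4369°
wrap1 = wrap2 = π + 2β = 236.8738°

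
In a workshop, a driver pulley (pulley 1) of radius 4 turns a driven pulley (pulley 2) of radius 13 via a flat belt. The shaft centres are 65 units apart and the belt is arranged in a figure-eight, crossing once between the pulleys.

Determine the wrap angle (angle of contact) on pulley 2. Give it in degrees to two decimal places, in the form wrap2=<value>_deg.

crossed belt: β = asin((r1+r2)/C) = asin(17/65) = 15.1614°
wrap1 = wrap2 = π + 2β = 210.3227°

wrap2=210.32_deg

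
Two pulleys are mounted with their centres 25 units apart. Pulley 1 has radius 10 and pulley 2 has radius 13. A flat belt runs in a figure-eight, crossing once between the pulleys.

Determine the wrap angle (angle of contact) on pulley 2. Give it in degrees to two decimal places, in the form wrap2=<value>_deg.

wrap2=313.85_deg

crossed belt: β = asin((r1+r2)/C) = asin(23/25) = 66.9261°
wrap1 = wrap2 = π + 2β = 313.8522°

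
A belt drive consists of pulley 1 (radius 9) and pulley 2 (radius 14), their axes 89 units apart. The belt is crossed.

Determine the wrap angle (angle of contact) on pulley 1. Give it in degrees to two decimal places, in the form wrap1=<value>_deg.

crossed belt: β = asin((r1+r2)/C) = asin(23/89) = 14.9767°
wrap1 = wrap2 = π + 2β = 209.9535°

wrap1=209.95_deg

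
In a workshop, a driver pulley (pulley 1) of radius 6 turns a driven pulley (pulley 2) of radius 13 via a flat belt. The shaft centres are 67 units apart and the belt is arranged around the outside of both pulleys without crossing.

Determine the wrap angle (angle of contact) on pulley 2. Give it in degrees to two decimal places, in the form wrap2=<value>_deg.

wrap2=191.99_deg

open belt: β = asin((r2−r1)/C) = asin(7/67) = 5.9971°
wrap1 = π − 2β = 168.0059°
wrap2 = π + 2β = 191.9941°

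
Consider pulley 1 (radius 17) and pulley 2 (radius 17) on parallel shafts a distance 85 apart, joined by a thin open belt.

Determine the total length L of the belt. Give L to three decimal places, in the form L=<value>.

L=276.814

open belt: β = asin((r2−r1)/C) = asin(0/85) = 0.0000°
wrap1 = π − 2β = 180.0000°
wrap2 = π + 2β = 180.0000°
tangent length = C·cosβ = 85.0000
L = r1·wrap1 + r2·wrap2 + 2·C·cosβ = 17·3.1416 + 17·3.1416 + 2·85.0000 = 276.8142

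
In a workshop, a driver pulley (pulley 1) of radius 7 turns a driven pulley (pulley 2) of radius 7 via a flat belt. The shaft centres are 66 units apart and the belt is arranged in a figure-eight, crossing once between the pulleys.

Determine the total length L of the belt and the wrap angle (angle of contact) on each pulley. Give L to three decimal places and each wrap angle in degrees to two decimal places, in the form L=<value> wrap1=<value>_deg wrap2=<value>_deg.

crossed belt: β = asin((r1+r2)/C) = asin(14/66) = 12.2467°
wrap1 = wrap2 = π + 2β = 204.4934°
tangent length = C·cosβ = 64.4981
L = (r1+r2)·wrap + 2·C·cosβ = 14·3.5691 + 2·64.4981 = 178.9633

L=178.963 wrap1=204.49_deg wrap2=204.49_deg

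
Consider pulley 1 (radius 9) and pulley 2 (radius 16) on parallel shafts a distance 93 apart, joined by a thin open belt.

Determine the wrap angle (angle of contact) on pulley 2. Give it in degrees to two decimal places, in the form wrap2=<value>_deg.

open belt: β = asin((r2−r1)/C) = asin(7/93) = 4.3167°
wrap1 = π − 2β = 171.3667°
wrap2 = π + 2β = 188.6333°

wrap2=188.63_deg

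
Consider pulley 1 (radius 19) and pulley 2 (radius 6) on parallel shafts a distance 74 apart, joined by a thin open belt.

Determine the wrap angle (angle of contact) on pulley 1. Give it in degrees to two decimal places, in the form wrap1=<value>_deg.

wrap1=200.24_deg

open belt: β = asin((r2−r1)/C) = asin(-13/74) = -10.1180°
wrap1 = π − 2β = 200.2360°
wrap2 = π + 2β = 159.7640°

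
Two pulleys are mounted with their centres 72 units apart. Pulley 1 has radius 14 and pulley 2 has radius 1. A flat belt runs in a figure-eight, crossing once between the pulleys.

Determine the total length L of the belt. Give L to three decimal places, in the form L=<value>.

crossed belt: β = asin((r1+r2)/C) = asin(15/72) = 12.0247°
wrap1 = wrap2 = π + 2β = 204.0494°
tangent length = C·cosβ = 70.4202
L = (r1+r2)·wrap + 2·C·cosβ = 15·3.5613 + 2·70.4202 = 194.2603

L=194.260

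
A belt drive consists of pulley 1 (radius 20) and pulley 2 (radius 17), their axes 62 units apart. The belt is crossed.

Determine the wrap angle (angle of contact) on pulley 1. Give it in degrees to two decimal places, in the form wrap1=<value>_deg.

wrap1=253.28_deg

crossed belt: β = asin((r1+r2)/C) = asin(37/62) = 36.6392°
wrap1 = wrap2 = π + 2β = 253.2784°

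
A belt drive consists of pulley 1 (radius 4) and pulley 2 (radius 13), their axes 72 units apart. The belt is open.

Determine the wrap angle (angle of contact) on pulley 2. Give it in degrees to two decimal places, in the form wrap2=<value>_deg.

wrap2=194.36_deg

open belt: β = asin((r2−r1)/C) = asin(9/72) = 7.1808°
wrap1 = π − 2β = 165.6385°
wrap2 = π + 2β = 194.3615°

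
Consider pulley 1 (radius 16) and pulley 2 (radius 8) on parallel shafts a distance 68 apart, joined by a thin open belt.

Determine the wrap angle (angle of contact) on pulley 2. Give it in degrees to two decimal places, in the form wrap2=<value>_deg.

wrap2=166.49_deg

open belt: β = asin((r2−r1)/C) = asin(-8/68) = -6.7563°
wrap1 = π − 2β = 193.5127°
wrap2 = π + 2β = 166.4873°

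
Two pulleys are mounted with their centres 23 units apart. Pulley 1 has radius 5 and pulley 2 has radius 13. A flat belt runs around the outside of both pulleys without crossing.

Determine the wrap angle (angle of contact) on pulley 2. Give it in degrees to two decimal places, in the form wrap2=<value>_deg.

open belt: β = asin((r2−r1)/C) = asin(8/23) = 20.3544°
wrap1 = π − 2β = 139.2912°
wrap2 = π + 2β = 220.7088°

wrap2=220.71_deg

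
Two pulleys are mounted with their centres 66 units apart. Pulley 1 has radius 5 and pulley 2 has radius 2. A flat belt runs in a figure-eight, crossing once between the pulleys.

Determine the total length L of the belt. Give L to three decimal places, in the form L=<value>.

L=154.734

crossed belt: β = asin((r1+r2)/C) = asin(7/66) = 6.0883°
wrap1 = wrap2 = π + 2β = 192.1766°
tangent length = C·cosβ = 65.6277
L = (r1+r2)·wrap + 2·C·cosβ = 7·3.3541 + 2·65.6277 = 154.7343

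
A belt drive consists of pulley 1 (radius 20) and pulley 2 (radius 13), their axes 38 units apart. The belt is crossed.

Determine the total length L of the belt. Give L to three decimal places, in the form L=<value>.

L=210.788

crossed belt: β = asin((r1+r2)/C) = asin(33/38) = 60.2757°
wrap1 = wrap2 = π + 2β = 300.5513°
tangent length = C·cosβ = 18.8414
L = (r1+r2)·wrap + 2·C·cosβ = 33·5.2456 + 2·18.8414 = 210.7880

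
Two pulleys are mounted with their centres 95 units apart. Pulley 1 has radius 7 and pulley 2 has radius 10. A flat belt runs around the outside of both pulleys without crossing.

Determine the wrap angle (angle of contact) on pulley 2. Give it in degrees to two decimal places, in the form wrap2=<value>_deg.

open belt: β = asin((r2−r1)/C) = asin(3/95) = 1.8096°
wrap1 = π − 2β = 176.3807°
wrap2 = π + 2β = 183.6193°

wrap2=183.62_deg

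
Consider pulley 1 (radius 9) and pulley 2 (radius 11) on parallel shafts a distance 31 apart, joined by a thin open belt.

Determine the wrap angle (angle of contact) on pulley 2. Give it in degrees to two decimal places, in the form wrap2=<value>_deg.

wrap2=187.40_deg

open belt: β = asin((r2−r1)/C) = asin(2/31) = 3.6991°
wrap1 = π − 2β = 172.6019°
wrap2 = π + 2β = 187.3981°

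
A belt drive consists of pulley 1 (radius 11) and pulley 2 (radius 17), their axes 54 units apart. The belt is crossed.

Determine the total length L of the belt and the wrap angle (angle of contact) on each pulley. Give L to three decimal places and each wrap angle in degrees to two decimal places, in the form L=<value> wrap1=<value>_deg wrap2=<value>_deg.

L=210.838 wrap1=242.47_deg wrap2=242.47_deg

crossed belt: β = asin((r1+r2)/C) = asin(28/54) = 31.2329°
wrap1 = wrap2 = π + 2β = 242.4659°
tangent length = C·cosβ = 46.1736
L = (r1+r2)·wrap + 2·C·cosβ = 28·4.2318 + 2·46.1736 = 210.8383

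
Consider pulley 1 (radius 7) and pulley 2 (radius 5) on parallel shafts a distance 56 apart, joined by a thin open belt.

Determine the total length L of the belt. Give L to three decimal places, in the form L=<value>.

open belt: β = asin((r2−r1)/C) = asin(-2/56) = -2.0467°
wrap1 = π − 2β = 184.0934°
wrap2 = π + 2β = 175.9066°
tangent length = C·cosβ = 55.9643
L = r1·wrap1 + r2·wrap2 + 2·C·cosβ = 7·3.2130 + 5·3.0701 + 2·55.9643 = 149.7705

L=149.771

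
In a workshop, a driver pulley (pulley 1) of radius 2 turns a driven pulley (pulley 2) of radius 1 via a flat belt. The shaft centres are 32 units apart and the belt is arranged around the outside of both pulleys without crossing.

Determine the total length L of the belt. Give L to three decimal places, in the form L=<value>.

open belt: β = asin((r2−r1)/C) = asin(-1/32) = -1.7908°
wrap1 = π − 2β = 183.5816°
wrap2 = π + 2β = 176.4184°
tangent length = C·cosβ = 31.9844
L = r1·wrap1 + r2·wrap2 + 2·C·cosβ = 2·3.2041 + 1·3.0791 + 2·31.9844 = 73.4560

L=73.456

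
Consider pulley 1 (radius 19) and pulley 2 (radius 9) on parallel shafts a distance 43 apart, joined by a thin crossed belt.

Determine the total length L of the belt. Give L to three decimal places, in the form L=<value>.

crossed belt: β = asin((r1+r2)/C) = asin(28/43) = 40.6293°
wrap1 = wrap2 = π + 2β = 261.2587°
tangent length = C·cosβ = 32.6343
L = (r1+r2)·wrap + 2·C·cosβ = 28·4.5598 + 2·32.6343 = 192.9437

L=192.944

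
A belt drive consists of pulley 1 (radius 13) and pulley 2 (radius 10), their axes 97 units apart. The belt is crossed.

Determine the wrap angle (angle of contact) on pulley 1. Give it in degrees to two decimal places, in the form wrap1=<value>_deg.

wrap1=207.43_deg

crossed belt: β = asin((r1+r2)/C) = asin(23/97) = 13.7162°
wrap1 = wrap2 = π + 2β = 207.4325°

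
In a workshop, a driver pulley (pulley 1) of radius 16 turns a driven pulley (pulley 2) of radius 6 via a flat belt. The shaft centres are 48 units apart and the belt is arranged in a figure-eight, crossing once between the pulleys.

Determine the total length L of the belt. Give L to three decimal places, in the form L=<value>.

crossed belt: β = asin((r1+r2)/C) = asin(22/48) = 27.2796°
wrap1 = wrap2 = π + 2β = 234.5592°
tangent length = C·cosβ = 42.6615
L = (r1+r2)·wrap + 2·C·cosβ = 22·4.0938 + 2·42.6615 = 175.3872

L=175.387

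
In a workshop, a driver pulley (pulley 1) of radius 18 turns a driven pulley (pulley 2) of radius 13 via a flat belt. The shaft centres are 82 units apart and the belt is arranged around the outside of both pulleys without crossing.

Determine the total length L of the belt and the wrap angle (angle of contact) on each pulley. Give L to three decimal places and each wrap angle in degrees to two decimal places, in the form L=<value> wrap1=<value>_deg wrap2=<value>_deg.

open belt: β = asin((r2−r1)/C) = asin(-5/82) = -3.4958°
wrap1 = π − 2β = 186.9916°
wrap2 = π + 2β = 173.0084°
tangent length = C·cosβ = 81.8474
L = r1·wrap1 + r2·wrap2 + 2·C·cosβ = 18·3.2636 + 13·3.0196 + 2·81.8474 = 261.6943

L=261.694 wrap1=186.99_deg wrap2=173.01_deg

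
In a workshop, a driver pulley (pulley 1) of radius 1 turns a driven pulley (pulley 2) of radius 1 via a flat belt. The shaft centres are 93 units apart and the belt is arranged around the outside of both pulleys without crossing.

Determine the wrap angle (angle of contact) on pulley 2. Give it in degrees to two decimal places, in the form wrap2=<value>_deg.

wrap2=180.00_deg

open belt: β = asin((r2−r1)/C) = asin(0/93) = 0.0000°
wrap1 = π − 2β = 180.0000°
wrap2 = π + 2β = 180.0000°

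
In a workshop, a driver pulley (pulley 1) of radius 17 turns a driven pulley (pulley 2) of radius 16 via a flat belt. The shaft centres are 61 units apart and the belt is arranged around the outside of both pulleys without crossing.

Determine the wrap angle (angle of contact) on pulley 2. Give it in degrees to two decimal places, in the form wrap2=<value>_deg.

wrap2=178.12_deg

open belt: β = asin((r2−r1)/C) = asin(-1/61) = -0.9393°
wrap1 = π − 2β = 181.8786°
wrap2 = π + 2β = 178.1214°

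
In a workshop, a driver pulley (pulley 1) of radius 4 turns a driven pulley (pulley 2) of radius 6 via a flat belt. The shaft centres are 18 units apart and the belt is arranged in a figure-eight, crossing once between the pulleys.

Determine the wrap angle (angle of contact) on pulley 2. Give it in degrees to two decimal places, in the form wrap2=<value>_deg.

wrap2=247.50_deg

crossed belt: β = asin((r1+r2)/C) = asin(10/18) = 33.7490°
wrap1 = wrap2 = π + 2β = 247.4980°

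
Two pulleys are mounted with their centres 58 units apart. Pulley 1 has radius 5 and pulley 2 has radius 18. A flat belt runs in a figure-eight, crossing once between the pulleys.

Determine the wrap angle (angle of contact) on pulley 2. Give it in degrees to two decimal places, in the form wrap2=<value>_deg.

wrap2=226.73_deg

crossed belt: β = asin((r1+r2)/C) = asin(23/58) = 23.3628°
wrap1 = wrap2 = π + 2β = 226.7256°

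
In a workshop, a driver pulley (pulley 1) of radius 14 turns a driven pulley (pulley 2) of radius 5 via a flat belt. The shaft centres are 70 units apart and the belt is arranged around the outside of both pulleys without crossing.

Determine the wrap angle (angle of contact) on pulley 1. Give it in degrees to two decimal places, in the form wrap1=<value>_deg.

wrap1=194.77_deg

open belt: β = asin((r2−r1)/C) = asin(-9/70) = -7.3870°
wrap1 = π − 2β = 194.7741°
wrap2 = π + 2β = 165.2259°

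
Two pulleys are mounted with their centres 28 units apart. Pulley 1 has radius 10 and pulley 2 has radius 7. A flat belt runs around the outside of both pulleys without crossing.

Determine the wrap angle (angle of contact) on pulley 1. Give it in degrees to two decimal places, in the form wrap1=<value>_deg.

open belt: β = asin((r2−r1)/C) = asin(-3/28) = -6.1506°
wrap1 = π − 2β = 192.3013°
wrap2 = π + 2β = 167.6987°

wrap1=192.30_deg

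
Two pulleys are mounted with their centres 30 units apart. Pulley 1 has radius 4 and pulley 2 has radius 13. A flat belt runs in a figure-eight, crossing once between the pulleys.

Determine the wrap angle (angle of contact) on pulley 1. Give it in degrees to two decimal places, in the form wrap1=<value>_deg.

wrap1=249.04_deg

crossed belt: β = asin((r1+r2)/C) = asin(17/30) = 34.5181°
wrap1 = wrap2 = π + 2β = 249.0362°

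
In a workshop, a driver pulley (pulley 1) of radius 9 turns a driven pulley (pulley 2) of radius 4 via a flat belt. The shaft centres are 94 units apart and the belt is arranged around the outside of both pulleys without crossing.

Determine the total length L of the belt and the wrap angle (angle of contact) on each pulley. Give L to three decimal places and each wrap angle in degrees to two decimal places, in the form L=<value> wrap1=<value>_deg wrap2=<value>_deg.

L=229.107 wrap1=186.10_deg wrap2=173.90_deg

open belt: β = asin((r2−r1)/C) = asin(-5/94) = -3.0491°
wrap1 = π − 2β = 186.0982°
wrap2 = π + 2β = 173.9018°
tangent length = C·cosβ = 93.8669
L = r1·wrap1 + r2·wrap2 + 2·C·cosβ = 9·3.2480 + 4·3.0352 + 2·93.8669 = 229.1067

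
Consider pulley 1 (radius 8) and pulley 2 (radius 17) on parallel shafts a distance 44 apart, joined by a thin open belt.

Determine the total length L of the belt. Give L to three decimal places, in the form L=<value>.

L=168.387

open belt: β = asin((r2−r1)/C) = asin(9/44) = 11.8029°
wrap1 = π − 2β = 156.3942°
wrap2 = π + 2β = 203.6058°
tangent length = C·cosβ = 43.0697
L = r1·wrap1 + r2·wrap2 + 2·C·cosβ = 8·2.7296 + 17·3.5536 + 2·43.0697 = 168.3872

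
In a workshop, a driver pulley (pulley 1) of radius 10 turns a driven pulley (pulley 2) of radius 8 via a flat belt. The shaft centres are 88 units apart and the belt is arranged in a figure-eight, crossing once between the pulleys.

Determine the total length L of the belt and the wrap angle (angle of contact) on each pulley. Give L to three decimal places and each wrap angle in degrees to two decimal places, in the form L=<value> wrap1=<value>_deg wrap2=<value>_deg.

L=236.243 wrap1=203.61_deg wrap2=203.61_deg

crossed belt: β = asin((r1+r2)/C) = asin(18/88) = 11.8029°
wrap1 = wrap2 = π + 2β = 203.6058°
tangent length = C·cosβ = 86.1394
L = (r1+r2)·wrap + 2·C·cosβ = 18·3.5536 + 2·86.1394 = 236.2435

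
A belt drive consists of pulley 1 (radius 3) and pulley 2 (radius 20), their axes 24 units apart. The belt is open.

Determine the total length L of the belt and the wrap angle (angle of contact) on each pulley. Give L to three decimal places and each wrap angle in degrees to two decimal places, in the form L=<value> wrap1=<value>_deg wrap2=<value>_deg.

L=132.901 wrap1=89.80_deg wrap2=270.20_deg

open belt: β = asin((r2−r1)/C) = asin(17/24) = 45.0995°
wrap1 = π − 2β = 89.8011°
wrap2 = π + 2β = 270.1989°
tangent length = C·cosβ = 16.9411
L = r1·wrap1 + r2·wrap2 + 2·C·cosβ = 3·1.5673 + 20·4.7159 + 2·16.9411 = 132.9013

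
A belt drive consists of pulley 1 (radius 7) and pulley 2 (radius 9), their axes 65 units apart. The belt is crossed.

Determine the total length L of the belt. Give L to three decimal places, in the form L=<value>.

crossed belt: β = asin((r1+r2)/C) = asin(16/65) = 14.2500°
wrap1 = wrap2 = π + 2β = 208.5001°
tangent length = C·cosβ = 63.0000
L = (r1+r2)·wrap + 2·C·cosβ = 16·3.6390 + 2·63.0000 = 184.2242

L=184.224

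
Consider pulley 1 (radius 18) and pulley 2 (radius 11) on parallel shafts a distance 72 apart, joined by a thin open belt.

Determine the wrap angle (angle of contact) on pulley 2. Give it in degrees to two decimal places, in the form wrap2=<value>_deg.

wrap2=168.84_deg

open belt: β = asin((r2−r1)/C) = asin(-7/72) = -5.5792°
wrap1 = π − 2β = 191.1585°
wrap2 = π + 2β = 168.8415°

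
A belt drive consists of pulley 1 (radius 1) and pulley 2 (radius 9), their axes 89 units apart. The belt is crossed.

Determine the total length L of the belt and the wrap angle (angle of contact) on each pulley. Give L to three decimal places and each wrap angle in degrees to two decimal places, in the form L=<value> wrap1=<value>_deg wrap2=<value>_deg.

crossed belt: β = asin((r1+r2)/C) = asin(10/89) = 6.4514°
wrap1 = wrap2 = π + 2β = 192.9027°
tangent length = C·cosβ = 88.4364
L = (r1+r2)·wrap + 2·C·cosβ = 10·3.3668 + 2·88.4364 = 210.5407

L=210.541 wrap1=192.90_deg wrap2=192.90_deg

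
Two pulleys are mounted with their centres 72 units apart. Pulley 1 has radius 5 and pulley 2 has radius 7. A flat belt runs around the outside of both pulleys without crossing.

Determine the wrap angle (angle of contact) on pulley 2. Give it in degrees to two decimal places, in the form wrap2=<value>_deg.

open belt: β = asin((r2−r1)/C) = asin(2/72) = 1.5918°
wrap1 = π − 2β = 176.8165°
wrap2 = π + 2β = 183.1835°

wrap2=183.18_deg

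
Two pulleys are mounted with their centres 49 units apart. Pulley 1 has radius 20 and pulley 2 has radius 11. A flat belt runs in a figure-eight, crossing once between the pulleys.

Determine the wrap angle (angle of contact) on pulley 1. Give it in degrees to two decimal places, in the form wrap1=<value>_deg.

wrap1=258.49_deg

crossed belt: β = asin((r1+r2)/C) = asin(31/49) = 39.2461°
wrap1 = wrap2 = π + 2β = 258.4923°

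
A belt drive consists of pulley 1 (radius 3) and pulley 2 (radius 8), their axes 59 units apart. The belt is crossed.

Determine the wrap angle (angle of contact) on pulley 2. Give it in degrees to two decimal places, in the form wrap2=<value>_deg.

crossed belt: β = asin((r1+r2)/C) = asin(11/59) = 10.7451°
wrap1 = wrap2 = π + 2β = 201.4903°

wrap2=201.49_deg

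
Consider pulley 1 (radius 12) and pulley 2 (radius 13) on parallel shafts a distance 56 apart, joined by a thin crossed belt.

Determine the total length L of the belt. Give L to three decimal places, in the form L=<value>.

L=201.898

crossed belt: β = asin((r1+r2)/C) = asin(25/56) = 26.5148°
wrap1 = wrap2 = π + 2β = 233.0295°
tangent length = C·cosβ = 50.1099
L = (r1+r2)·wrap + 2·C·cosβ = 25·4.0671 + 2·50.1099 = 201.8981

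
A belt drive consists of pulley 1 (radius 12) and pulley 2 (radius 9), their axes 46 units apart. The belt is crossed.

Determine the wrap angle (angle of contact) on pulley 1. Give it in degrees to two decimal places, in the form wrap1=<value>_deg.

wrap1=234.33_deg

crossed belt: β = asin((r1+r2)/C) = asin(21/46) = 27.1629°
wrap1 = wrap2 = π + 2β = 234.3258°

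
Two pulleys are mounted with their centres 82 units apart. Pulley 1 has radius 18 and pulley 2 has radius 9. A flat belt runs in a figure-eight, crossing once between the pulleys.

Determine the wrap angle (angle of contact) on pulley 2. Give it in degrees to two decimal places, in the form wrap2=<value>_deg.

wrap2=218.45_deg

crossed belt: β = asin((r1+r2)/C) = asin(27/82) = 19.2244°
wrap1 = wrap2 = π + 2β = 218.4487°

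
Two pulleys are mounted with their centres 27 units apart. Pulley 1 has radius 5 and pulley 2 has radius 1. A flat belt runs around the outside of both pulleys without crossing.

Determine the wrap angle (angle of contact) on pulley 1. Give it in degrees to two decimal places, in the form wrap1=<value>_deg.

open belt: β = asin((r2−r1)/C) = asin(-4/27) = -8.5196°
wrap1 = π − 2β = 197.0392°
wrap2 = π + 2β = 162.9608°

wrap1=197.04_deg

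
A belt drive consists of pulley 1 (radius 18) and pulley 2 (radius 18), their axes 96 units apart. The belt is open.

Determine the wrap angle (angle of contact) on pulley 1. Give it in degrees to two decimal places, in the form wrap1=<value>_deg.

open belt: β = asin((r2−r1)/C) = asin(0/96) = 0.0000°
wrap1 = π − 2β = 180.0000°
wrap2 = π + 2β = 180.0000°

wrap1=180.00_deg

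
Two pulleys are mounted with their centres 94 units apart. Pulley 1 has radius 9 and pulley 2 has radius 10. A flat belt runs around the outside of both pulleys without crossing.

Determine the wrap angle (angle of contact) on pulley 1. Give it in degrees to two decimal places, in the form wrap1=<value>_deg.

open belt: β = asin((r2−r1)/C) = asin(1/94) = 0.6095°
wrap1 = π − 2β = 178.7809°
wrap2 = π + 2β = 181.2191°

wrap1=178.78_deg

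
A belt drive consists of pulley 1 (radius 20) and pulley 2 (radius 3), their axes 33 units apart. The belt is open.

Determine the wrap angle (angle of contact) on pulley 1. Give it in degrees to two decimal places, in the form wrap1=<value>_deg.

open belt: β = asin((r2−r1)/C) = asin(-17/33) = -31.0076°
wrap1 = π − 2β = 242.0152°
wrap2 = π + 2β = 117.9848°

wrap1=242.02_deg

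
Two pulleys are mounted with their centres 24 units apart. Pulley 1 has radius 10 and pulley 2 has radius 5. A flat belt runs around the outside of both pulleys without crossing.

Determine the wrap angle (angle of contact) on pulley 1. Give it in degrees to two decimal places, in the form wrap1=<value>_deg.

open belt: β = asin((r2−r1)/C) = asin(-5/24) = -12.0247°
wrap1 = π − 2β = 204.0494°
wrap2 = π + 2β = 155.9506°

wrap1=204.05_deg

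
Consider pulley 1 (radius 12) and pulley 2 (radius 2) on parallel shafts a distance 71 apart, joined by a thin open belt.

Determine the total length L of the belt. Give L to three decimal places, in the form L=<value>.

open belt: β = asin((r2−r1)/C) = asin(-10/71) = -8.0967°
wrap1 = π − 2β = 196.1935°
wrap2 = π + 2β = 163.8065°
tangent length = C·cosβ = 70.2922
L = r1·wrap1 + r2·wrap2 + 2·C·cosβ = 12·3.4242 + 2·2.8590 + 2·70.2922 = 187.3931

L=187.393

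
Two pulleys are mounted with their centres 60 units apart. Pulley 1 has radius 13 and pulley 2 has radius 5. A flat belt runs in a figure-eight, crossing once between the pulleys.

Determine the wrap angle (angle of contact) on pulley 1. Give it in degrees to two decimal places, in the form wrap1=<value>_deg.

wrap1=214.92_deg

crossed belt: β = asin((r1+r2)/C) = asin(18/60) = 17.4576°
wrap1 = wrap2 = π + 2β = 214.9152°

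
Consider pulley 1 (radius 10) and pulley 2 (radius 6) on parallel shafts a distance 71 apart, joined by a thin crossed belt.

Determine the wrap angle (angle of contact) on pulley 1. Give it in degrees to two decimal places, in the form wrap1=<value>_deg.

crossed belt: β = asin((r1+r2)/C) = asin(16/71) = 13.0236°
wrap1 = wrap2 = π + 2β = 206.0472°

wrap1=206.05_deg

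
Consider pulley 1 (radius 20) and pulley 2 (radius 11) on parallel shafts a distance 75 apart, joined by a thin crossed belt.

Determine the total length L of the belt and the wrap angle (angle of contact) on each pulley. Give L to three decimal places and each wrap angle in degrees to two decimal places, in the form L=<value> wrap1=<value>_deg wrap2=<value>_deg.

crossed belt: β = asin((r1+r2)/C) = asin(31/75) = 24.4144°
wrap1 = wrap2 = π + 2β = 228.8288°
tangent length = C·cosβ = 68.2935
L = (r1+r2)·wrap + 2·C·cosβ = 31·3.9938 + 2·68.2935 = 260.3953

L=260.395 wrap1=228.83_deg wrap2=228.83_deg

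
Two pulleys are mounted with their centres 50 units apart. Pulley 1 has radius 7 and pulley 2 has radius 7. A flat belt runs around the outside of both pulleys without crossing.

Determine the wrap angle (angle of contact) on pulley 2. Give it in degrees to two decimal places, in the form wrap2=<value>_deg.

open belt: β = asin((r2−r1)/C) = asin(0/50) = 0.0000°
wrap1 = π − 2β = 180.0000°
wrap2 = π + 2β = 180.0000°

wrap2=180.00_deg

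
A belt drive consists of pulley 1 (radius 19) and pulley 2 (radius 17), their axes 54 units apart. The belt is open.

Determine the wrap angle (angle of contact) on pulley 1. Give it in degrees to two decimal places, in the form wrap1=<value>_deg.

wrap1=184.25_deg

open belt: β = asin((r2−r1)/C) = asin(-2/54) = -2.1226°
wrap1 = π − 2β = 184.2451°
wrap2 = π + 2β = 175.7549°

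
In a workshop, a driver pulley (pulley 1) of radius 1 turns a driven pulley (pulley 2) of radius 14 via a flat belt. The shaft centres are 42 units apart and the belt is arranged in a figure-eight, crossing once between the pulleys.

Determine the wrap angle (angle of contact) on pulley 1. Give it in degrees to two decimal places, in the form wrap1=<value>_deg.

wrap1=221.85_deg

crossed belt: β = asin((r1+r2)/C) = asin(15/42) = 20.9248°
wrap1 = wrap2 = π + 2β = 221.8497°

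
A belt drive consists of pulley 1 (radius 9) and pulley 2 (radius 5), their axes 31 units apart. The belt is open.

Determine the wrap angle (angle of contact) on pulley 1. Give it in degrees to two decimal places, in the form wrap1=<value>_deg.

wrap1=194.83_deg

open belt: β = asin((r2−r1)/C) = asin(-4/31) = -7.4137°
wrap1 = π − 2β = 194.8273°
wrap2 = π + 2β = 165.1727°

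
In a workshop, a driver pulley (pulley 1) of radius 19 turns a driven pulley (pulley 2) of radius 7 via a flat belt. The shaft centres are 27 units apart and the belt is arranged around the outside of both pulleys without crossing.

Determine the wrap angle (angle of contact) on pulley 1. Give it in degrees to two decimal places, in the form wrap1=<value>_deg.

open belt: β = asin((r2−r1)/C) = asin(-12/27) = -26.3878°
wrap1 = π − 2β = 232.7756°
wrap2 = π + 2β = 127.2244°

wrap1=232.78_deg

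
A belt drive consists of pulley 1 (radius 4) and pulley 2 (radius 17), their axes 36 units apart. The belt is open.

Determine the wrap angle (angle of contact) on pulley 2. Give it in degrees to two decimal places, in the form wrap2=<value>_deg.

wrap2=222.34_deg

open belt: β = asin((r2−r1)/C) = asin(13/36) = 21.1684°
wrap1 = π − 2β = 137.6631°
wrap2 = π + 2β = 222.3369°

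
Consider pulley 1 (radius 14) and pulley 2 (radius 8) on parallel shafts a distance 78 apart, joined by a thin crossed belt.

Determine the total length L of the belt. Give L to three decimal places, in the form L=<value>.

crossed belt: β = asin((r1+r2)/C) = asin(22/78) = 16.3827°
wrap1 = wrap2 = π + 2β = 212.7653°
tangent length = C·cosβ = 74.8331
L = (r1+r2)·wrap + 2·C·cosβ = 22·3.7135 + 2·74.8331 = 231.3623

L=231.362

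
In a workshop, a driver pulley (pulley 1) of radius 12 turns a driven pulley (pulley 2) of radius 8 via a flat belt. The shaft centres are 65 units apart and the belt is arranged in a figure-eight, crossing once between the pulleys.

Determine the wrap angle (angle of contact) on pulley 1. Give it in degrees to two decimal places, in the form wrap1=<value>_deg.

wrap1=215.84_deg

crossed belt: β = asin((r1+r2)/C) = asin(20/65) = 17.9202°
wrap1 = wrap2 = π + 2β = 215.8404°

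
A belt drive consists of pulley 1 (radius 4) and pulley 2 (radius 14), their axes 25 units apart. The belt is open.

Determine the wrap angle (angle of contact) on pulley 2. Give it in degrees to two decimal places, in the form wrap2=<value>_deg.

open belt: β = asin((r2−r1)/C) = asin(10/25) = 23.5782°
wrap1 = π − 2β = 132.8436°
wrap2 = π + 2β = 227.1564°

wrap2=227.16_deg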